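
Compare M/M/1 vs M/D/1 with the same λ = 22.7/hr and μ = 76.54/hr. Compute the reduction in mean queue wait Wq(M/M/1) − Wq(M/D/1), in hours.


ρ = 22.7/76.54 = 0.2966
Wq(M/M/1) = ρ/(μ−λ) = 0.2966/53.84 = 0.005508 hr
Wq(M/D/1) = ρ/(2(μ−λ)) = 0.002754 hr
Savings = 0.005508 − 0.002754 = 0.002754 hr

Final: 0.002754 hr


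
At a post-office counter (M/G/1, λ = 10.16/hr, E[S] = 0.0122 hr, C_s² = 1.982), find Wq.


ρ = λ·E[S] = 10.16·0.0122 = 0.1240
E[S²] = E[S]²(1+C_s²) = 0.0122²·(1+1.982) = 0.0004438
Wq = λ·E[S²]/(2(1−ρ)) = 10.16·0.0004438/(2·0.8760) = 0.002574 hr

Final: 0.002574 hr


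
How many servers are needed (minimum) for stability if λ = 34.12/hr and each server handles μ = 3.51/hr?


Stability requires cμ > λ ⇔ c > λ/μ.
λ/μ = 34.12/3.51 = 9.7208
Minimum integer c = ⌊9.7208⌋ + 1 = 10
Check: 10·3.51 = 35.10 > 34.12, while 9·3.51 = 31.59 ≤ 34.12

Final: 10 servers


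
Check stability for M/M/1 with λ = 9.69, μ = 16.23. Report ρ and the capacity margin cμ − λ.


Total capacity cμ = 1·16.23 = 16.23/hr
ρ = λ/(cμ) = 9.69/16.23 = 0.5970
Stable ⇔ ρ < 1: YES
Spare capacity = cμ − λ = 16.23 − 9.69 = 6.54/hr

Final: ρ = 0.5970; stable; margin = 6.54/hr


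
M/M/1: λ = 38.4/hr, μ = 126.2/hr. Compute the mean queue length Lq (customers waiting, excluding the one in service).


ρ = 38.4/126.2 = 0.3043
Lq = ρ²/(1−ρ) = 0.09259/0.6957 = 0.1331

Final: 0.1331


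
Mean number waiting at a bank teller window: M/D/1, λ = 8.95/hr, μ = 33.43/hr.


ρ = 8.95/33.43 = 0.2677
M/D/1: Lq = ρ²/(2(1−ρ)) = 0.07168/(2·0.7323) = 0.04894

Final: 0.04894


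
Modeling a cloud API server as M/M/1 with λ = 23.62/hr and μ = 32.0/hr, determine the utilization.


ρ = λ/μ = 23.62/32.0 = 0.7381

Final: 0.7381


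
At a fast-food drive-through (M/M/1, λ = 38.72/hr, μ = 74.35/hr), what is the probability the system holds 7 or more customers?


ρ = 38.72/74.35 = 0.5208
P(N ≥ n) = ρ^n = 0.5208^7 = 0.010389

Final: 0.010389


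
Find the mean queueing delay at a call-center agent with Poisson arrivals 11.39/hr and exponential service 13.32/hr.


ρ = 11.39/13.32 = 0.8551
Wq = ρ/(μ−λ) = 0.8551/(13.32 − 11.39) = 0.8551/1.93 = 0.4431 hr

Final: 0.4431 hr


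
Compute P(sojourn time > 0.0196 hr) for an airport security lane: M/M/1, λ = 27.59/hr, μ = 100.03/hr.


W ~ Exponential(μ−λ) for M/M/1.
μ − λ = 100.03 − 27.59 = 72.4400
P(W > t) = e^{−(μ−λ)t} = e^{−1.4198} = 0.241757

Final: 0.241757


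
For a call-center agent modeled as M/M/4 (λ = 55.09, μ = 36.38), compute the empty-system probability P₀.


a = λ/μ = 55.09/36.38 = 1.5143; ρ = a/c = 0.3786
Σ_{k=0}^{3} a^k/k! (terms k=0..3) = 1.00000 + 1.51429 + 1.14654 + 0.57873 = 4.23957
Tail: a^4/(4!(1−ρ)) = 5.25824/(24·0.6214) = 0.35257
P₀ = 1/(4.23957 + 0.35257) = 1/4.59214 = 0.217764

Final: 0.217764


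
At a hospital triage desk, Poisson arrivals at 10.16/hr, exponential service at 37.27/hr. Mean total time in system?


W = 1/(μ−λ) = 1/(37.27 − 10.16) = 1/27.11 = 0.03689 hr

Final: 0.03689 hr


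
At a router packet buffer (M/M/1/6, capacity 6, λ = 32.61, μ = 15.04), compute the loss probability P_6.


ρ = λ/μ = 32.61/15.04 = 2.1682
P_K = (1−ρ)ρ^K/(1−ρ^(K+1)) = (-1.1682·103.900533)/(1 − 225.279015)
= -121.378482/-224.279015 = 0.541194

Final: 0.541194


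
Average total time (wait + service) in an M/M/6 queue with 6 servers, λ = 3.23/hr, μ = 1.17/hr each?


a = 2.7607; ρ = 0.4601; P₀ = 0.062604
Lq = P₀·a^c·ρ/(c!(1−ρ)²) = 0.06076
Wq = Lq/λ = 0.06076/3.23 = 0.01881 hr
W = Wq + 1/μ = 0.01881 + 0.85470 = 0.87351 hr

Final: 0.87351 hr


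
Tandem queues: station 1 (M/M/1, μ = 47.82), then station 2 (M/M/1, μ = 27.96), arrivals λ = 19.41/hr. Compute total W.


Each node sees arrival rate λ = 19.41/hr (tandem ⇒ throughput preserved).
W₁ = 1/(μ₁−λ) = 1/(47.82−19.41) = 0.03520 hr
W₂ = 1/(μ₂−λ) = 1/(27.96−19.41) = 0.11696 hr
W_total = W₁ + W₂ = 0.03520 + 0.11696 = 0.15216 hr

Final: 0.15216 hr


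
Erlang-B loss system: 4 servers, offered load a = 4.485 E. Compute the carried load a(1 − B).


B(4,4.485) = 0.355396 (Erlang-B)
Carried load = a(1 − B) = 4.485·(1 − 0.355396) = 4.485·0.644604 = 2.8911 E

Final: 2.8911 Erlangs


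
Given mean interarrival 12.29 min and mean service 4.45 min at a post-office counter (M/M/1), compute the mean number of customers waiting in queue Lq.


λ = 60/12.29 = 4.8820 /hr
μ = 60/4.45 = 13.4831 /hr
ρ = λ/μ = 4.8820/13.4831 = 0.3621
Lq = ρ²/(1−ρ) = 0.1311/0.6379 = 0.2055

Final: 0.2055


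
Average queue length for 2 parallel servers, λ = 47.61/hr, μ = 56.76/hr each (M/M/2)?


a = λ/μ = 0.8388; ρ = a/2 = 0.4194
P₀ = 0.409049
Lq = P₀·a^c·ρ / (c!·(1−ρ)²) = 0.409049·0.70358·0.4194/(2·0.33710)
= 0.17903

Final: 0.17903


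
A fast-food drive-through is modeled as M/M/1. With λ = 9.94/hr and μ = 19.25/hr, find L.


ρ = λ/μ = 9.94/19.25 = 0.5164
L = ρ/(1−ρ) = 0.5164/(1 − 0.5164) = 0.5164/0.4836 = 1.0677

Final: 1.0677


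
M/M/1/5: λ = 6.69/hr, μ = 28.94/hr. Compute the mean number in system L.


ρ = 6.69/28.94 = 0.2312
L = ρ[1 − (K+1)ρ^K + Kρ^(K+1)] / [(1−ρ)(1−ρ^(K+1))]
Numerator: 0.2312·(1 − 6·0.0006601 + 5·0.0001526) = 0.230429
Denominator: (0.7688)·(0.999847) = 0.768715
L = 0.230429/0.768715 = 0.2998

Final: 0.2998


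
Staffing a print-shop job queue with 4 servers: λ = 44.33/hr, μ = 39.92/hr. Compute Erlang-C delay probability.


a = λ/μ = 1.1105; ρ = a/4 = 0.2776
P₀ = 0.328625 (from M/M/c formula)
C(c,a) = [a^c/(c!(1−ρ))]·P₀ = [1.52065/(24·0.7224)]·0.328625
= 0.08771·0.328625 = 0.028824

Final: 0.028824


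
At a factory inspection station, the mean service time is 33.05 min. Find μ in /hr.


μ = 1/(service time) in consistent units.
1 hour = 60 min, so μ = 60/33.05 = 1.8154 per hour

Final: 1.8154 /hr


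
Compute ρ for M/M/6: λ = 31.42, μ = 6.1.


ρ = λ/(cμ) = 31.42/(6·6.1) = 31.42/36.60 = 0.8585

Final: 0.8585


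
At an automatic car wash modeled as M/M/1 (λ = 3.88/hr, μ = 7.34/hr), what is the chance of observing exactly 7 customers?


ρ = 3.88/7.34 = 0.5286
P_n = (1−ρ)·ρ^n = (1 − 0.5286)·0.5286^7 = 0.4714·0.011533 = 0.005437

Final: 0.005437


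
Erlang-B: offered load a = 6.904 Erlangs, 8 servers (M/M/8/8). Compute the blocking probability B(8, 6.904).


B(c,a) = (a^c/c!) / Σ_{k=0}^{c} a^k/k!
a^8/8! = 128.022333
Σ terms (k=0..8): 1.00000 + 6.90400 + 23.83261 + 54.84678 + 94.66553 + 130.71417 + 150.40844 + 148.34569 + 128.02233 = 738.739551
B = 128.022333/738.739551 = 0.173298

Final: 0.173298


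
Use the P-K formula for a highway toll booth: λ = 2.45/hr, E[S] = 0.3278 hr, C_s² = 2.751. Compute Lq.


ρ = λ·E[S] = 2.45·0.3278 = 0.8031
Lq = ρ²(1+C_s²)/(2(1−ρ)) = 0.6450·(1+2.751)/(2·0.1969)
= 0.6450·3.7510/0.3938 = 6.14389

Final: 6.14389


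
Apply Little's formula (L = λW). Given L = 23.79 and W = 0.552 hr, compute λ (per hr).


λ = L/W = 23.79/0.552 = 43.0978 /hr

Final: 43.0978 /hr


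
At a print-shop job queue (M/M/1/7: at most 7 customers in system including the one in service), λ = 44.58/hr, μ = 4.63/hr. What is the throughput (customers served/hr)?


ρ = 9.6285; P_K = (1−ρ)ρ^7/(1−ρ^8) = 0.896142
λ_eff = λ(1 − P_K) = 44.58·(1 − 0.896142) = 44.58·0.103858 = 4.6300 /hr

Final: 4.6300 /hr


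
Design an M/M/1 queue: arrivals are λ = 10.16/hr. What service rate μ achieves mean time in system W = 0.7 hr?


W = 1/(μ−λ) ⇒ μ − λ = 1/W = 1/0.7 = 1.4286
μ = λ + 1/W = 10.16 + 1.4286 = 11.5886 per hr

Final: 11.5886 /hr


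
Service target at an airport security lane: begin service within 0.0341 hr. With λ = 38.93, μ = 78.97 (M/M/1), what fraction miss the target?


ρ = 38.93/78.97 = 0.4930
P(Wq > t) = ρ·e^{−(μ−λ)t} = 0.4930·e^{−1.3654}
= 0.4930·0.255288 = 0.125850

Final: 0.125850


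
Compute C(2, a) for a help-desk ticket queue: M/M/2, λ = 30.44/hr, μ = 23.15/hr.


a = λ/μ = 1.3149; ρ = a/2 = 0.6575
P₀ = 0.206672 (from M/M/c formula)
C(c,a) = [a^c/(c!(1−ρ))]·P₀ = [1.72897/(2·0.3425)]·0.206672
= 2.52368·0.206672 = 0.521575

Final: 0.521575


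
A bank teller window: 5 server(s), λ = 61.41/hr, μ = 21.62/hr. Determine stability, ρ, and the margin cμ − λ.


Total capacity cμ = 5·21.62 = 108.10/hr
ρ = λ/(cμ) = 61.41/108.10 = 0.5681
Stable ⇔ ρ < 1: YES
Spare capacity = cμ − λ = 108.10 − 61.41 = 46.69/hr

Final: ρ = 0.5681; stable; margin = 46.69/hr


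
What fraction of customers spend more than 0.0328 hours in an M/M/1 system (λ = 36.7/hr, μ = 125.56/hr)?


W ~ Exponential(μ−λ) for M/M/1.
μ − λ = 125.56 − 36.7 = 88.8600
P(W > t) = e^{−(μ−λ)t} = e^{−2.9146} = 0.054225

Final: 0.054225


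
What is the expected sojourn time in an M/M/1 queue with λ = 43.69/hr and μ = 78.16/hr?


W = 1/(μ−λ) = 1/(78.16 − 43.69) = 1/34.47 = 0.02901 hr

Final: 0.02901 hr


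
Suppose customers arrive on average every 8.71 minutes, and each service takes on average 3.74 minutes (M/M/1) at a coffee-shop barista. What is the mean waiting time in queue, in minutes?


λ = 60/8.71 = 6.8886 /hr
μ = 60/3.74 = 16.0428 /hr
ρ = λ/μ = 6.8886/16.0428 = 0.4294
Wq = ρ/(μ−λ) = 0.4294/(16.0428−6.8886) = 0.04691 hr
In minutes: 0.04691·60 = 2.814 min

Final: 2.814 min


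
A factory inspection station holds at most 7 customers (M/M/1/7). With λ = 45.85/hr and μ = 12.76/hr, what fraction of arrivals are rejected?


ρ = λ/μ = 45.85/12.76 = 3.5933
P_K = (1−ρ)ρ^K/(1−ρ^(K+1)) = (-2.5933·7734.293691)/(1 − 27791.329604)
= -20057.035913/-27790.329604 = 0.721727

Final: 0.721727


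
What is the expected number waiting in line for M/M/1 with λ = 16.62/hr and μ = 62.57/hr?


ρ = 16.62/62.57 = 0.2656
Lq = ρ²/(1−ρ) = 0.07056/0.7344 = 0.09607

Final: 0.09607


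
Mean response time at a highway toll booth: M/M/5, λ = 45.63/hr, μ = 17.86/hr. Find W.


a = 2.5549; ρ = 0.5110; P₀ = 0.075596
Lq = P₀·a^c·ρ/(c!(1−ρ)²) = 0.14652
Wq = Lq/λ = 0.14652/45.63 = 0.003211 hr
W = Wq + 1/μ = 0.003211 + 0.05599 = 0.05920 hr

Final: 0.05920 hr


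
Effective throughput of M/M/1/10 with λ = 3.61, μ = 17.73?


ρ = 0.2036; P_K = (1−ρ)ρ^10/(1−ρ^11) = 0.00000009752
λ_eff = λ(1 − P_K) = 3.61·(1 − 0.00000009752) = 3.61·1.000000 = 3.6100 /hr

Final: 3.6100 /hr


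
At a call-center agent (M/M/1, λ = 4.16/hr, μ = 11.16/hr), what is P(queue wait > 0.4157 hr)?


ρ = 4.16/11.16 = 0.3728
P(Wq > t) = ρ·e^{−(μ−λ)t} = 0.3728·e^{−2.9099}
= 0.3728·0.054481 = 0.020308

Final: 0.020308


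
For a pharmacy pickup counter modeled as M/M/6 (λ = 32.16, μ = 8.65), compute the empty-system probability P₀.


a = λ/μ = 32.16/8.65 = 3.7179; ρ = a/c = 0.6197
Σ_{k=0}^{5} a^k/k! (terms k=0..5) = 1.00000 + 3.71792 + 6.91146 + 8.56542 + 7.96138 + 5.91996 = 34.07614
Tail: a^6/(6!(1−ρ)) = 2641.18970/(720·0.3803) = 9.64467
P₀ = 1/(34.07614 + 9.64467) = 1/43.72080 = 0.022872

Final: 0.022872


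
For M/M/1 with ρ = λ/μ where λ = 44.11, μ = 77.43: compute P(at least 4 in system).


ρ = 44.11/77.43 = 0.5697
P(N ≥ n) = ρ^n = 0.5697^4 = 0.105320

Final: 0.105320


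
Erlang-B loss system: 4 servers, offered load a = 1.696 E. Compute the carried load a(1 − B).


B(4,1.696) = 0.065143 (Erlang-B)
Carried load = a(1 − B) = 1.696·(1 − 0.065143) = 1.696·0.934857 = 1.5855 E

Final: 1.5855 Erlangs


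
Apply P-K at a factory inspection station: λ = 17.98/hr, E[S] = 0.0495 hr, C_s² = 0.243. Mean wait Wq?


ρ = λ·E[S] = 17.98·0.0495 = 0.8900
E[S²] = E[S]²(1+C_s²) = 0.0495²·(1+0.243) = 0.003046
Wq = λ·E[S²]/(2(1−ρ)) = 17.98·0.003046/(2·0.1100) = 0.24894 hr

Final: 0.24894 hr


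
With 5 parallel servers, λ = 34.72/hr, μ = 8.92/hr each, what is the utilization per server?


ρ = λ/(cμ) = 34.72/(5·8.92) = 34.72/44.60 = 0.7785

Final: 0.7785


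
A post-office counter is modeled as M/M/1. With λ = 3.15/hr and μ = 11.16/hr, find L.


ρ = λ/μ = 3.15/11.16 = 0.2823
L = ρ/(1−ρ) = 0.2823/(1 − 0.2823) = 0.2823/0.7177 = 0.3933

Final: 0.3933


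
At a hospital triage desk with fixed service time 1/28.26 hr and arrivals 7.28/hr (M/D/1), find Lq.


ρ = 7.28/28.26 = 0.2576
M/D/1: Lq = ρ²/(2(1−ρ)) = 0.06636/(2·0.7424) = 0.04469

Final: 0.04469


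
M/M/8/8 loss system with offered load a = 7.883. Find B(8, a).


B(c,a) = (a^c/c!) / Σ_{k=0}^{c} a^k/k!
a^8/8! = 369.838134
Σ terms (k=0..8): 1.00000 + 7.88300 + 31.07084 + 81.64382 + 160.89956 + 253.67425 + 333.28569 + 375.32730 + 369.83813 = 1614.622597
B = 369.838134/1614.622597 = 0.229055

Final: 0.229055


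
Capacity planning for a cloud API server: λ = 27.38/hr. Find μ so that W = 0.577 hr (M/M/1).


W = 1/(μ−λ) ⇒ μ − λ = 1/W = 1/0.577 = 1.7331
μ = λ + 1/W = 27.38 + 1.7331 = 29.1131 per hr

Final: 29.1131 /hr


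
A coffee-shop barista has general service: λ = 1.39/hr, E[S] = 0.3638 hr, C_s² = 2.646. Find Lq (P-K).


ρ = λ·E[S] = 1.39·0.3638 = 0.5057
Lq = ρ²(1+C_s²)/(2(1−ρ)) = 0.2557·(1+2.646)/(2·0.4943)
= 0.2557·3.6460/0.9886 = 0.94305

Final: 0.94305


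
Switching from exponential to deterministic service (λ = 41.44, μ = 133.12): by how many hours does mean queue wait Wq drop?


ρ = 41.44/133.12 = 0.3113
Wq(M/M/1) = ρ/(μ−λ) = 0.3113/91.68 = 0.003395 hr
Wq(M/D/1) = ρ/(2(μ−λ)) = 0.001698 hr
Savings = 0.003395 − 0.001698 = 0.001698 hr

Final: 0.001698 hr


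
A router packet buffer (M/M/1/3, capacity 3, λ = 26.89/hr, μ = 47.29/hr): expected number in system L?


ρ = 26.89/47.29 = 0.5686
L = ρ[1 − (K+1)ρ^K + Kρ^(K+1)] / [(1−ρ)(1−ρ^(K+1))]
Numerator: 0.5686·(1 − 4·0.183850 + 3·0.104541) = 0.328788
Denominator: (0.4314)·(0.895459) = 0.386284
L = 0.328788/0.386284 = 0.8512

Final: 0.8512


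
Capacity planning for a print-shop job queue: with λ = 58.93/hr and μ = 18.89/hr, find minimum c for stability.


Stability requires cμ > λ ⇔ c > λ/μ.
λ/μ = 58.93/18.89 = 3.1196
Minimum integer c = ⌊3.1196⌋ + 1 = 4
Check: 4·18.89 = 75.56 > 58.93, while 3·18.89 = 56.67 ≤ 58.93

Final: 4 servers


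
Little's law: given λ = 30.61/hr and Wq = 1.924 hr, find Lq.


Lq = λWq = 30.61·1.924 = 58.8936

Final: 58.8936


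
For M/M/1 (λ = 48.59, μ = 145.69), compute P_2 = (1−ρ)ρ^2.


ρ = 48.59/145.69 = 0.3335
P_n = (1−ρ)·ρ^n = (1 − 0.3335)·0.3335^2 = 0.6665·0.111233 = 0.074135

Final: 0.074135


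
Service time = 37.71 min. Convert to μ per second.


μ = 1/(service time) in consistent units.
1 second = 0.0166667 min, so μ = 0.0166667/37.71 = 0.0004420 per second

Final: 0.0004420 /sec


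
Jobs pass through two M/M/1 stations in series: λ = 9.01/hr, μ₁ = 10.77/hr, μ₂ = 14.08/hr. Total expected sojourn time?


Each node sees arrival rate λ = 9.01/hr (tandem ⇒ throughput preserved).
W₁ = 1/(μ₁−λ) = 1/(10.77−9.01) = 0.56818 hr
W₂ = 1/(μ₂−λ) = 1/(14.08−9.01) = 0.19724 hr
W_total = W₁ + W₂ = 0.56818 + 0.19724 = 0.76542 hr

Final: 0.76542 hr


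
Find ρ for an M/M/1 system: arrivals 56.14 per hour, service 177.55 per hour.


ρ = λ/μ = 56.14/177.55 = 0.3162

Final: 0.3162


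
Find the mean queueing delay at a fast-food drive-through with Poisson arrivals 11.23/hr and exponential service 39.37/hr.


ρ = 11.23/39.37 = 0.2852
Wq = ρ/(μ−λ) = 0.2852/(39.37 − 11.23) = 0.2852/28.14 = 0.01014 hr

Final: 0.01014 hr


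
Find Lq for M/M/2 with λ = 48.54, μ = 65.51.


a = λ/μ = 0.7410; ρ = a/2 = 0.3705
P₀ = 0.459345
Lq = P₀·a^c·ρ / (c!·(1−ρ)²) = 0.459345·0.54902·0.3705/(2·0.39630)
= 0.11788

Final: 0.11788


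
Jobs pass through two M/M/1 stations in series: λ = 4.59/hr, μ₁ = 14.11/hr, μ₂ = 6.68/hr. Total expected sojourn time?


Each node sees arrival rate λ = 4.59/hr (tandem ⇒ throughput preserved).
W₁ = 1/(μ₁−λ) = 1/(14.11−4.59) = 0.10504 hr
W₂ = 1/(μ₂−λ) = 1/(6.68−4.59) = 0.47847 hr
W_total = W₁ + W₂ = 0.10504 + 0.47847 = 0.58351 hr

Final: 0.58351 hr


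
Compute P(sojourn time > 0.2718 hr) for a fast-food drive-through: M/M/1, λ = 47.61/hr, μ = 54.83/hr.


W ~ Exponential(μ−λ) for M/M/1.
μ − λ = 54.83 − 47.61 = 7.2200
P(W > t) = e^{−(μ−λ)t} = e^{−1.9624} = 0.140521

Final: 0.140521


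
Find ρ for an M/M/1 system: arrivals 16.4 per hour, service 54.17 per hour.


ρ = λ/μ = 16.4/54.17 = 0.3028

Final: 0.3028


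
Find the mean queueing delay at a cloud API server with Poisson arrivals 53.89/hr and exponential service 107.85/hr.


ρ = 53.89/107.85 = 0.4997
Wq = ρ/(μ−λ) = 0.4997/(107.85 − 53.89) = 0.4997/53.96 = 0.009260 hr

Final: 0.009260 hr


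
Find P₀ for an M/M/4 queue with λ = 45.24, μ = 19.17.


a = λ/μ = 45.24/19.17 = 2.3599; ρ = a/c = 0.5900
Σ_{k=0}^{3} a^k/k! (terms k=0..3) = 1.00000 + 2.35994 + 2.78465 + 2.19054 = 8.33512
Tail: a^4/(4!(1−ρ)) = 31.01715/(24·0.4100) = 3.15203
P₀ = 1/(8.33512 + 3.15203) = 1/11.48715 = 0.087054

Final: 0.087054


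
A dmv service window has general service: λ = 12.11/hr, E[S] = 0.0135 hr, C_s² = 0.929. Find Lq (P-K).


ρ = λ·E[S] = 12.11·0.0135 = 0.1635
Lq = ρ²(1+C_s²)/(2(1−ρ)) = 0.02673·(1+0.929)/(2·0.8365)
= 0.02673·1.9290/1.6730 = 0.03082

Final: 0.03082


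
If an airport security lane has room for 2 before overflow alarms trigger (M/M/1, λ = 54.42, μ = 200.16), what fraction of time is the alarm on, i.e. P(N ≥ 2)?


ρ = 54.42/200.16 = 0.2719
P(N ≥ n) = ρ^n = 0.2719^2 = 0.073920

Final: 0.073920


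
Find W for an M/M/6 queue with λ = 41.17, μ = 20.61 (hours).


a = 1.9976; ρ = 0.3329; P₀ = 0.135465
Lq = P₀·a^c·ρ/(c!(1−ρ)²) = 0.008944
Wq = Lq/λ = 0.008944/41.17 = 0.0002172 hr
W = Wq + 1/μ = 0.0002172 + 0.04852 = 0.04874 hr

Final: 0.04874 hr


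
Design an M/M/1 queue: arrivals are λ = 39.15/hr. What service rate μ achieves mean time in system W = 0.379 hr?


W = 1/(μ−λ) ⇒ μ − λ = 1/W = 1/0.379 = 2.6385
μ = λ + 1/W = 39.15 + 2.6385 = 41.7885 per hr

Final: 41.7885 /hr


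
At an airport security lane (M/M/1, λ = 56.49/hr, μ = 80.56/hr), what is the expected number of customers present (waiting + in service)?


ρ = λ/μ = 56.49/80.56 = 0.7012
L = ρ/(1−ρ) = 0.7012/(1 − 0.7012) = 0.7012/0.2988 = 2.3469

Final: 2.3469


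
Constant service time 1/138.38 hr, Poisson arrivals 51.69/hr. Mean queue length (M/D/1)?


ρ = 51.69/138.38 = 0.3735
M/D/1: Lq = ρ²/(2(1−ρ)) = 0.1395/(2·0.6265) = 0.11136

Final: 0.11136


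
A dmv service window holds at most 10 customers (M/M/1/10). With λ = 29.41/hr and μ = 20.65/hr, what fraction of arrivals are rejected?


ρ = λ/μ = 29.41/20.65 = 1.4242
P_K = (1−ρ)ρ^K/(1−ρ^(K+1)) = (-0.4242·34.335999)/(1 − 48.901778)
= -14.565780/-47.901778 = 0.304076

Final: 0.304076


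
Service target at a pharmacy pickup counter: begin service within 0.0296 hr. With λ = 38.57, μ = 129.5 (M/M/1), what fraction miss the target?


ρ = 38.57/129.5 = 0.2978
P(Wq > t) = ρ·e^{−(μ−λ)t} = 0.2978·e^{−2.6915}
= 0.2978·0.067777 = 0.020187

Final: 0.020187


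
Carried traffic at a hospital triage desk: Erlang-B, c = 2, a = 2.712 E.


B(2,2.712) = 0.497664 (Erlang-B)
Carried load = a(1 − B) = 2.712·(1 − 0.497664) = 2.712·0.502336 = 1.3623 E

Final: 1.3623 Erlangs


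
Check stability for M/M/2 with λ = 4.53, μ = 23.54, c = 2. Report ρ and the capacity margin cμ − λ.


Total capacity cμ = 2·23.54 = 47.08/hr
ρ = λ/(cμ) = 4.53/47.08 = 0.09622
Stable ⇔ ρ < 1: YES
Spare capacity = cμ − λ = 47.08 − 4.53 = 42.55/hr

Final: ρ = 0.09622; stable; margin = 42.55/hr


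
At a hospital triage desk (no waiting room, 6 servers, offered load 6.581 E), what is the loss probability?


B(c,a) = (a^c/c!) / Σ_{k=0}^{c} a^k/k!
a^6/6! = 112.828509
Σ terms (k=0..6): 1.00000 + 6.58100 + 21.65478 + 47.50337 + 78.15492 + 102.86751 + 112.82851 = 370.590085
B = 112.828509/370.590085 = 0.304456

Final: 0.304456


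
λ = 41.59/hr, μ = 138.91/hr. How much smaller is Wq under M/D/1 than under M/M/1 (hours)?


ρ = 41.59/138.91 = 0.2994
Wq(M/M/1) = ρ/(μ−λ) = 0.2994/97.32 = 0.003076 hr
Wq(M/D/1) = ρ/(2(μ−λ)) = 0.001538 hr
Savings = 0.003076 − 0.001538 = 0.001538 hr

Final: 0.001538 hr


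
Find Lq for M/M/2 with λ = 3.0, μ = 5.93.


a = λ/μ = 0.5059; ρ = a/2 = 0.2530
P₀ = 0.596231
Lq = P₀·a^c·ρ / (c!·(1−ρ)²) = 0.596231·0.25594·0.2530/(2·0.55808)
= 0.03458

Final: 0.03458


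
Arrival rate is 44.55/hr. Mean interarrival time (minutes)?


Mean interarrival time = 1/λ = 1/44.55 hour = 0.02245 hour
In minutes: 0.02245 × 60 = 1.3468 min

Final: 1.3468 min


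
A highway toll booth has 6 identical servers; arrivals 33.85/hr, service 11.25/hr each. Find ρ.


ρ = λ/(cμ) = 33.85/(6·11.25) = 33.85/67.50 = 0.5015

Final: 0.5015


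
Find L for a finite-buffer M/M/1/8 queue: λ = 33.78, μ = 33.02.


ρ = 33.78/33.02 = 1.0230
L = ρ[1 − (K+1)ρ^K + Kρ^(K+1)] / [(1−ρ)(1−ρ^(K+1))]
Numerator: 1.0230·(1 − 9·1.199667 + 8·1.227279) = 0.021718
Denominator: (-0.02302)·(-0.227279) = 0.005231
L = 0.021718/0.005231 = 4.1516

Final: 4.1516


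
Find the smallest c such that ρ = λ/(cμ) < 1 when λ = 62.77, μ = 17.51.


Stability requires cμ > λ ⇔ c > λ/μ.
λ/μ = 62.77/17.51 = 3.5848
Minimum integer c = ⌊3.5848⌋ + 1 = 4
Check: 4·17.51 = 70.04 > 62.77, while 3·17.51 = 52.53 ≤ 62.77

Final: 4 servers


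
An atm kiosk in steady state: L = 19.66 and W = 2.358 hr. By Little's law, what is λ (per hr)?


λ = L/W = 19.66/2.358 = 8.3376 /hr

Final: 8.3376 /hr


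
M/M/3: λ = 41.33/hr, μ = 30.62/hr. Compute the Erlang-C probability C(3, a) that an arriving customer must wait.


a = λ/μ = 1.3498; ρ = a/3 = 0.4499
P₀ = 0.249638 (from M/M/c formula)
C(c,a) = [a^c/(c!(1−ρ))]·P₀ = [2.45913/(6·0.5501)]·0.249638
= 0.74509·0.249638 = 0.186002

Final: 0.186002


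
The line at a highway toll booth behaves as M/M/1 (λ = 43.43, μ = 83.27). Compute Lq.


ρ = 43.43/83.27 = 0.5216
Lq = ρ²/(1−ρ) = 0.2720/0.4784 = 0.5686

Final: 0.5686


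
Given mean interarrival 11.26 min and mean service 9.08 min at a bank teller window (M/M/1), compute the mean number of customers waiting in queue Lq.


λ = 60/11.26 = 5.3286 /hr
μ = 60/9.08 = 6.6079 /hr
ρ = λ/μ = 5.3286/6.6079 = 0.8064
Lq = ρ²/(1−ρ) = 0.6503/0.1936 = 3.3587

Final: 3.3587


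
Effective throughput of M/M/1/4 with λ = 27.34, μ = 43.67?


ρ = 0.6261; P_K = (1−ρ)ρ^4/(1−ρ^5) = 0.063560
λ_eff = λ(1 − P_K) = 27.34·(1 − 0.063560) = 27.34·0.936440 = 25.6023 /hr

Final: 25.6023 /hr


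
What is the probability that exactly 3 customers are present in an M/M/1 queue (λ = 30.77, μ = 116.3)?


ρ = 30.77/116.3 = 0.2646
P_n = (1−ρ)·ρ^n = (1 − 0.2646)·0.2646^3 = 0.7354·0.018520 = 0.013620

Final: 0.013620


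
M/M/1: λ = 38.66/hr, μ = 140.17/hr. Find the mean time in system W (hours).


W = 1/(μ−λ) = 1/(140.17 − 38.66) = 1/101.51 = 0.009851 hr

Final: 0.009851 hr


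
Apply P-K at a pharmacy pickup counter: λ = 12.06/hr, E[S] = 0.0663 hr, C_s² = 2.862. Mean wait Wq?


ρ = λ·E[S] = 12.06·0.0663 = 0.7996
E[S²] = E[S]²(1+C_s²) = 0.0663²·(1+2.862) = 0.016976
Wq = λ·E[S²]/(2(1−ρ)) = 12.06·0.016976/(2·0.2004) = 0.51075 hr

Final: 0.51075 hr


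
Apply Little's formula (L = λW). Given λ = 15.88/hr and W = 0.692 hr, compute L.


L = λW = 15.88·0.692 = 10.9890

Final: 10.9890


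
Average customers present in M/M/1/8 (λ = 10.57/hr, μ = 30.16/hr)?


ρ = 10.57/30.16 = 0.3505
L = ρ[1 − (K+1)ρ^K + Kρ^(K+1)] / [(1−ρ)(1−ρ^(K+1))]
Numerator: 0.3505·(1 − 9·0.0002276 + 8·0.00007976) = 0.349970
Denominator: (0.6495)·(0.999920) = 0.649484
L = 0.349970/0.649484 = 0.5388

Final: 0.5388


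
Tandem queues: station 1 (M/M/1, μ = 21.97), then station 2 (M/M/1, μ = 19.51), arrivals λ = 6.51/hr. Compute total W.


Each node sees arrival rate λ = 6.51/hr (tandem ⇒ throughput preserved).
W₁ = 1/(μ₁−λ) = 1/(21.97−6.51) = 0.06468 hr
W₂ = 1/(μ₂−λ) = 1/(19.51−6.51) = 0.07692 hr
W_total = W₁ + W₂ = 0.06468 + 0.07692 = 0.14161 hr

Final: 0.14161 hr


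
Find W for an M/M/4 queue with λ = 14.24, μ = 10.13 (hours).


a = 1.4057; ρ = 0.3514; P₀ = 0.243452
Lq = P₀·a^c·ρ/(c!(1−ρ)²) = 0.03309
Wq = Lq/λ = 0.03309/14.24 = 0.002324 hr
W = Wq + 1/μ = 0.002324 + 0.09872 = 0.10104 hr

Final: 0.10104 hr


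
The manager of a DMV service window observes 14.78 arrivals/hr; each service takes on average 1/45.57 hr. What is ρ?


ρ = λ/μ = 14.78/45.57 = 0.3243

Final: 0.3243


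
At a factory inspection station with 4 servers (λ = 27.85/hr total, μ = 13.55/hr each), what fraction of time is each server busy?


ρ = λ/(cμ) = 27.85/(4·13.55) = 27.85/54.20 = 0.5138

Final: 0.5138


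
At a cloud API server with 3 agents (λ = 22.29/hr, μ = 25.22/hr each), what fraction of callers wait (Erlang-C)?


a = λ/μ = 0.8838; ρ = a/3 = 0.2946
P₀ = 0.410254 (from M/M/c formula)
C(c,a) = [a^c/(c!(1−ρ))]·P₀ = [0.69039/(6·0.7054)]·0.410254
= 0.16312·0.410254 = 0.066921

Final: 0.066921


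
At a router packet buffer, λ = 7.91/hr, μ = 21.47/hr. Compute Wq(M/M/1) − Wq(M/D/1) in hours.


ρ = 7.91/21.47 = 0.3684
Wq(M/M/1) = ρ/(μ−λ) = 0.3684/13.56 = 0.02717 hr
Wq(M/D/1) = ρ/(2(μ−λ)) = 0.01358 hr
Savings = 0.02717 − 0.01358 = 0.01358 hr

Final: 0.01358 hr


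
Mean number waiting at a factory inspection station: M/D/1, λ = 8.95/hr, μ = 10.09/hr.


ρ = 8.95/10.09 = 0.8870
M/D/1: Lq = ρ²/(2(1−ρ)) = 0.7868/(2·0.1130) = 3.48193

Final: 3.48193


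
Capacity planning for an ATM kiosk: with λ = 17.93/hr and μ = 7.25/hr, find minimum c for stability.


Stability requires cμ > λ ⇔ c > λ/μ.
λ/μ = 17.93/7.25 = 2.4731
Minimum integer c = ⌊2.4731⌋ + 1 = 3
Check: 3·7.25 = 21.75 > 17.93, while 2·7.25 = 14.50 ≤ 17.93

Final: 3 servers


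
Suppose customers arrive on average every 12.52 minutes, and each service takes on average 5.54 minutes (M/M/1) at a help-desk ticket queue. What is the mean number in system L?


λ = 60/12.52 = 4.7923 /hr
μ = 60/5.54 = 10.8303 /hr
ρ = λ/μ = 4.7923/10.8303 = 0.4425
L = ρ/(1−ρ) = 0.4425/0.5575 = 0.7937

Final: 0.7937


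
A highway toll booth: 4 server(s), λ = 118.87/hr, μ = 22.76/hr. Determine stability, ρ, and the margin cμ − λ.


Total capacity cμ = 4·22.76 = 91.04/hr
ρ = λ/(cμ) = 118.87/91.04 = 1.3057
Stable ⇔ ρ < 1: NO
Spare capacity = cμ − λ = 91.04 − 118.87 = -27.83/hr

Final: ρ = 1.3057; unstable; margin = -27.83/hr


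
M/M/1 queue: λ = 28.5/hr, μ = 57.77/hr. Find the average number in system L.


ρ = λ/μ = 28.5/57.77 = 0.4933
L = ρ/(1−ρ) = 0.4933/(1 − 0.4933) = 0.4933/0.5067 = 0.9737

Final: 0.9737


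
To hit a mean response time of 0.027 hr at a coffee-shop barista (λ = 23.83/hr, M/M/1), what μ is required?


W = 1/(μ−λ) ⇒ μ − λ = 1/W = 1/0.027 = 37.0370
μ = λ + 1/W = 23.83 + 37.0370 = 60.8670 per hr

Final: 60.8670 /hr


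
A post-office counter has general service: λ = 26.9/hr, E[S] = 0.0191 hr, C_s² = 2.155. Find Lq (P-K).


ρ = λ·E[S] = 26.9·0.0191 = 0.5138
Lq = ρ²(1+C_s²)/(2(1−ρ)) = 0.2640·(1+2.155)/(2·0.4862)
= 0.2640·3.1550/0.9724 = 0.85648

Final: 0.85648


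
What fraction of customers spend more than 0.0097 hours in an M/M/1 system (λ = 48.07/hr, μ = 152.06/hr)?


W ~ Exponential(μ−λ) for M/M/1.
μ − λ = 152.06 − 48.07 = 103.9900
P(W > t) = e^{−(μ−λ)t} = e^{−1.0087} = 0.364692

Final: 0.364692


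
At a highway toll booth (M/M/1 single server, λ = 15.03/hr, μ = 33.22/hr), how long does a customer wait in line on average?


ρ = 15.03/33.22 = 0.4524
Wq = ρ/(μ−λ) = 0.4524/(33.22 − 15.03) = 0.4524/18.19 = 0.02487 hr

Final: 0.02487 hr


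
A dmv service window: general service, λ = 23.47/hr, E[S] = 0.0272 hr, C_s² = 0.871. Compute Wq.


ρ = λ·E[S] = 23.47·0.0272 = 0.6384
E[S²] = E[S]²(1+C_s²) = 0.0272²·(1+0.871) = 0.001384
Wq = λ·E[S²]/(2(1−ρ)) = 23.47·0.001384/(2·0.3616) = 0.04492 hr

Final: 0.04492 hr


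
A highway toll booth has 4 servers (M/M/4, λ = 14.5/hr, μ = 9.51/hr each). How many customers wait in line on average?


a = λ/μ = 1.5247; ρ = a/4 = 0.3812
P₀ = 0.215437
Lq = P₀·a^c·ρ / (c!·(1−ρ)²) = 0.215437·5.40443·0.3812/(24·0.38294)
= 0.04829

Final: 0.04829


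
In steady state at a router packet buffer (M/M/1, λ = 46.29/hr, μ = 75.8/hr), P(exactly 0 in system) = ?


ρ = 46.29/75.8 = 0.6107
P_n = (1−ρ)·ρ^n = (1 − 0.6107)·0.6107^0 = 0.3893·1.000000 = 0.389314

Final: 0.389314


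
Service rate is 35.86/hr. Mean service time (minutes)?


Mean service time = 1/μ = 1/35.86 hour = 0.02789 hour
In minutes: 0.02789 × 60 = 1.6732 min

Final: 1.6732 min


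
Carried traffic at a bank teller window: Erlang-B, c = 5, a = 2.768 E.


B(5,2.768) = 0.090674 (Erlang-B)
Carried load = a(1 − B) = 2.768·(1 − 0.090674) = 2.768·0.909326 = 2.5170 E

Final: 2.5170 Erlangs


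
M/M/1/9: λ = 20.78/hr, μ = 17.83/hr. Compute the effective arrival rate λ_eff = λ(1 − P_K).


ρ = 1.1655; P_K = (1−ρ)ρ^9/(1−ρ^10) = 0.181145
λ_eff = λ(1 − P_K) = 20.78·(1 − 0.181145) = 20.78·0.818855 = 17.0158 /hr

Final: 17.0158 /hr


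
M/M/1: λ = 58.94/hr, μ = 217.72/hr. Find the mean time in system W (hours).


W = 1/(μ−λ) = 1/(217.72 − 58.94) = 1/158.78 = 0.006298 hr

Final: 0.006298 hr


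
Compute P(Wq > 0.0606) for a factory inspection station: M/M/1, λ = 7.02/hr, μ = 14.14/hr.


ρ = 7.02/14.14 = 0.4965
P(Wq > t) = ρ·e^{−(μ−λ)t} = 0.4965·e^{−0.4315}
= 0.4965·0.649552 = 0.322479

Final: 0.322479


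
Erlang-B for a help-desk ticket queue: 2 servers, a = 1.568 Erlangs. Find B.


B(c,a) = (a^c/c!) / Σ_{k=0}^{c} a^k/k!
a^2/2! = 1.229312
Σ terms (k=0..2): 1.00000 + 1.56800 + 1.22931 = 3.797312
B = 1.229312/3.797312 = 0.323732

Final: 0.323732


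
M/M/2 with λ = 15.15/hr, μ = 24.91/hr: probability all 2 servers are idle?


a = λ/μ = 15.15/24.91 = 0.6082; ρ = a/c = 0.3041
Σ_{k=0}^{1} a^k/k! (terms k=0..1) = 1.00000 + 0.60819 = 1.60819
Tail: a^2/(2!(1−ρ)) = 0.36989/(2·0.6959) = 0.26576
P₀ = 1/(1.60819 + 0.26576) = 1/1.87395 = 0.533631

Final: 0.533631


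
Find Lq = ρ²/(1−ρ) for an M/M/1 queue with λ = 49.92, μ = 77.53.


ρ = 49.92/77.53 = 0.6439
Lq = ρ²/(1−ρ) = 0.4146/0.3561 = 1.1642

Final: 1.1642


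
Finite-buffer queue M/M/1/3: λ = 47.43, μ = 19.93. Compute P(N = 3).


ρ = λ/μ = 47.43/19.93 = 2.3798
P_K = (1−ρ)ρ^K/(1−ρ^(K+1)) = (-1.3798·13.478373)/(1 − 32.076229)
= -18.597856/-31.076229 = 0.598459

Final: 0.598459


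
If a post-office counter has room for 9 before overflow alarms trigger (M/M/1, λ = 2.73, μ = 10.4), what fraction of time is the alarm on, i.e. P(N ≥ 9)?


ρ = 2.73/10.4 = 0.2625
P(N ≥ n) = ρ^n = 0.2625^9 = 0.000005918

Final: 0.000005918


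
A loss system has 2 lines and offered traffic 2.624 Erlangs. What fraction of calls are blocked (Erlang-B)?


B(c,a) = (a^c/c!) / Σ_{k=0}^{c} a^k/k!
a^2/2! = 3.442688
Σ terms (k=0..2): 1.00000 + 2.62400 + 3.44269 = 7.066688
B = 3.442688/7.066688 = 0.487171

Final: 0.487171


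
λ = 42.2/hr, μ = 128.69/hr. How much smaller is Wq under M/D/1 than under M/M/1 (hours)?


ρ = 42.2/128.69 = 0.3279
Wq(M/M/1) = ρ/(μ−λ) = 0.3279/86.49 = 0.003791 hr
Wq(M/D/1) = ρ/(2(μ−λ)) = 0.001896 hr
Savings = 0.003791 − 0.001896 = 0.001896 hr

Final: 0.001896 hr


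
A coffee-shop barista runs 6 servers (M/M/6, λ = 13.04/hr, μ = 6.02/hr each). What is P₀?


a = λ/μ = 13.04/6.02 = 2.1661; ρ = a/c = 0.3610
Σ_{k=0}^{5} a^k/k! (terms k=0..5) = 1.00000 + 2.16611 + 2.34602 + 1.69392 + 0.91730 + 0.39740 = 8.52075
Tail: a^6/(6!(1−ρ)) = 103.29674/(720·0.6390) = 0.22453
P₀ = 1/(8.52075 + 0.22453) = 1/8.74528 = 0.114347

Final: 0.114347


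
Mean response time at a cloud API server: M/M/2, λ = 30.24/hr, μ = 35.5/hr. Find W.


a = 0.8518; ρ = 0.4259; P₀ = 0.402608
Lq = P₀·a^c·ρ/(c!(1−ρ)²) = 0.18877
Wq = Lq/λ = 0.18877/30.24 = 0.006242 hr
W = Wq + 1/μ = 0.006242 + 0.02817 = 0.03441 hr

Final: 0.03441 hr


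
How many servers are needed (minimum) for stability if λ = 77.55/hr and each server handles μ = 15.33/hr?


Stability requires cμ > λ ⇔ c > λ/μ.
λ/μ = 77.55/15.33 = 5.0587
Minimum integer c = ⌊5.0587⌋ + 1 = 6
Check: 6·15.33 = 91.98 > 77.55, while 5·15.33 = 76.65 ≤ 77.55

Final: 6 servers


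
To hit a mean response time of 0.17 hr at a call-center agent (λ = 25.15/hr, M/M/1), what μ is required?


W = 1/(μ−λ) ⇒ μ − λ = 1/W = 1/0.17 = 5.8824
μ = λ + 1/W = 25.15 + 5.8824 = 31.0324 per hr

Final: 31.0324 /hr


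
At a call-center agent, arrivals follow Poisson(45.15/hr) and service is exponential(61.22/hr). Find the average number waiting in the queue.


ρ = 45.15/61.22 = 0.7375
Lq = ρ²/(1−ρ) = 0.5439/0.2625 = 2.0721

Final: 2.0721


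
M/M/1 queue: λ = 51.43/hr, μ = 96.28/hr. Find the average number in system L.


ρ = λ/μ = 51.43/96.28 = 0.5342
L = ρ/(1−ρ) = 0.5342/(1 − 0.5342) = 0.5342/0.4658 = 1.1467

Final: 1.1467


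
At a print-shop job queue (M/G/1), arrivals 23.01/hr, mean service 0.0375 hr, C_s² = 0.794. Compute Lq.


ρ = λ·E[S] = 23.01·0.0375 = 0.8629
Lq = ρ²(1+C_s²)/(2(1−ρ)) = 0.7446·(1+0.794)/(2·0.1371)
= 0.7446·1.7940/0.2742 = 4.87048

Final: 4.87048


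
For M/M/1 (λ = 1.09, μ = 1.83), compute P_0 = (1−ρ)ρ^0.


ρ = 1.09/1.83 = 0.5956
P_n = (1−ρ)·ρ^n = (1 − 0.5956)·0.5956^0 = 0.4044·1.000000 = 0.404372

Final: 0.404372


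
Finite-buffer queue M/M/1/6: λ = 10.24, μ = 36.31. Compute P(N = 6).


ρ = λ/μ = 10.24/36.31 = 0.2820
P_K = (1−ρ)ρ^K/(1−ρ^(K+1)) = (0.7180·0.0005031)/(1 − 0.0001419)
= 0.0003612/0.999858 = 0.0003613

Final: 0.0003613


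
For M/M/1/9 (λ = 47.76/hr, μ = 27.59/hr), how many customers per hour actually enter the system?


ρ = 1.7311; P_K = (1−ρ)ρ^9/(1−ρ^10) = 0.424075
λ_eff = λ(1 − P_K) = 47.76·(1 − 0.424075) = 47.76·0.575925 = 27.5062 /hr

Final: 27.5062 /hr


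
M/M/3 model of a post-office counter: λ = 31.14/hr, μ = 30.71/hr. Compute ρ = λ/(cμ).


ρ = λ/(cμ) = 31.14/(3·30.71) = 31.14/92.13 = 0.3380

Final: 0.3380


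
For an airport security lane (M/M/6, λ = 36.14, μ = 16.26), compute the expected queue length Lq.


a = λ/μ = 2.2226; ρ = a/6 = 0.3704
P₀ = 0.108020
Lq = P₀·a^c·ρ / (c!·(1−ρ)²) = 0.108020·120.56067·0.3704/(720·0.39635)
= 0.01691

Final: 0.01691


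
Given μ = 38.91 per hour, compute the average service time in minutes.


Mean service time = 1/μ = 1/38.91 hour = 0.02570 hour
In minutes: 0.02570 × 60 = 1.5420 min

Final: 1.5420 min


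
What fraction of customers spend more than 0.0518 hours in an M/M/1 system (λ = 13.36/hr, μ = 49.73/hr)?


W ~ Exponential(μ−λ) for M/M/1.
μ − λ = 49.73 − 13.36 = 36.3700
P(W > t) = e^{−(μ−λ)t} = e^{−1.8840} = 0.151986

Final: 0.151986


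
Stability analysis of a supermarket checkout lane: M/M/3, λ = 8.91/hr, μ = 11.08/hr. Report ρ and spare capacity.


Total capacity cμ = 3·11.08 = 33.24/hr
ρ = λ/(cμ) = 8.91/33.24 = 0.2681
Stable ⇔ ρ < 1: YES
Spare capacity = cμ − λ = 33.24 − 8.91 = 24.33/hr

Final: ρ = 0.2681; stable; margin = 24.33/hr


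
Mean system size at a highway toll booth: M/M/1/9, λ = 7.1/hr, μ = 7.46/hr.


ρ = 7.1/7.46 = 0.9517
L = ρ[1 − (K+1)ρ^K + Kρ^(K+1)] / [(1−ρ)(1−ρ^(K+1))]
Numerator: 0.9517·(1 − 10·0.640731 + 9·0.609811) = 0.077081
Denominator: (0.04826)·(0.390189) = 0.018829
L = 0.077081/0.018829 = 4.0936

Final: 4.0936


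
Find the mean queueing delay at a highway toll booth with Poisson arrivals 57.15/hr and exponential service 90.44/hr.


ρ = 57.15/90.44 = 0.6319
Wq = ρ/(μ−λ) = 0.6319/(90.44 − 57.15) = 0.6319/33.29 = 0.01898 hr

Final: 0.01898 hr


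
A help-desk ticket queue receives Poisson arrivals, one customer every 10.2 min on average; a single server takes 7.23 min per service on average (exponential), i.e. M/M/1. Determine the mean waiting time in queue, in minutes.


λ = 60/10.2 = 5.8824 /hr
μ = 60/7.23 = 8.2988 /hr
ρ = λ/μ = 5.8824/8.2988 = 0.7088
Wq = ρ/(μ−λ) = 0.7088/(8.2988−5.8824) = 0.29334 hr
In minutes: 0.29334·60 = 17.600 min

Final: 17.600 min


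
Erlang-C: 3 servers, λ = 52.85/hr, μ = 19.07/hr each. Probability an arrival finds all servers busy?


a = λ/μ = 2.7714; ρ = a/3 = 0.9238
P₀ = 0.018463 (from M/M/c formula)
C(c,a) = [a^c/(c!(1−ρ))]·P₀ = [21.28545/(6·0.07621)]·0.018463
= 46.54972·0.018463 = 0.859464

Final: 0.859464


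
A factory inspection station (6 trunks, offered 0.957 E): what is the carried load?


B(6,0.957) = 0.0004098 (Erlang-B)
Carried load = a(1 − B) = 0.957·(1 − 0.0004098) = 0.957·0.999590 = 0.9566 E

Final: 0.9566 Erlangs


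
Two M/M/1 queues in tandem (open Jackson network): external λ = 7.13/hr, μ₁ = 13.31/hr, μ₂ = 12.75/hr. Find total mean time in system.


Each node sees arrival rate λ = 7.13/hr (tandem ⇒ throughput preserved).
W₁ = 1/(μ₁−λ) = 1/(13.31−7.13) = 0.16181 hr
W₂ = 1/(μ₂−λ) = 1/(12.75−7.13) = 0.17794 hr
W_total = W₁ + W₂ = 0.16181 + 0.17794 = 0.33975 hr

Final: 0.33975 hr


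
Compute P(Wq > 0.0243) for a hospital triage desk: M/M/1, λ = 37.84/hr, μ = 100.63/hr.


ρ = 37.84/100.63 = 0.3760
P(Wq > t) = ρ·e^{−(μ−λ)t} = 0.3760·e^{−1.5258}
= 0.3760·0.217448 = 0.081767

Final: 0.081767


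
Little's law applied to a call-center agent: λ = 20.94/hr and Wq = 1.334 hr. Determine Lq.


Lq = λWq = 20.94·1.334 = 27.9340

Final: 27.9340


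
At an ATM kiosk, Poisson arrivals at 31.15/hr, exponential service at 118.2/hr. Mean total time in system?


W = 1/(μ−λ) = 1/(118.2 − 31.15) = 1/87.05 = 0.01149 hr

Final: 0.01149 hr


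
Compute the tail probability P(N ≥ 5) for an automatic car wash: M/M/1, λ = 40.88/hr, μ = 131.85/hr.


ρ = 40.88/131.85 = 0.3100
P(N ≥ n) = ρ^n = 0.3100^5 = 0.002865

Final: 0.002865


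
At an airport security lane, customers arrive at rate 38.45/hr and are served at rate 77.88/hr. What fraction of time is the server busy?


ρ = λ/μ = 38.45/77.88 = 0.4937

Final: 0.4937


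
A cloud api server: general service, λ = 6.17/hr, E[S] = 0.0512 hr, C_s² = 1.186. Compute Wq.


ρ = λ·E[S] = 6.17·0.0512 = 0.3159
E[S²] = E[S]²(1+C_s²) = 0.0512²·(1+1.186) = 0.005730
Wq = λ·E[S²]/(2(1−ρ)) = 6.17·0.005730/(2·0.6841) = 0.02584 hr

Final: 0.02584 hr


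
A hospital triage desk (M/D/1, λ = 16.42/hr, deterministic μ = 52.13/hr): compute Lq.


ρ = 16.42/52.13 = 0.3150
M/D/1: Lq = ρ²/(2(1−ρ)) = 0.09921/(2·0.6850) = 0.07242

Final: 0.07242


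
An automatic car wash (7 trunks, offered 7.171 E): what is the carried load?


B(7,7.171) = 0.259392 (Erlang-B)
Carried load = a(1 − B) = 7.171·(1 − 0.259392) = 7.171·0.740608 = 5.3109 E

Final: 5.3109 Erlangs


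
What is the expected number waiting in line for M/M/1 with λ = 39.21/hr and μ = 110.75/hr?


ρ = 39.21/110.75 = 0.3540
Lq = ρ²/(1−ρ) = 0.1253/0.6460 = 0.1940

Final: 0.1940
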